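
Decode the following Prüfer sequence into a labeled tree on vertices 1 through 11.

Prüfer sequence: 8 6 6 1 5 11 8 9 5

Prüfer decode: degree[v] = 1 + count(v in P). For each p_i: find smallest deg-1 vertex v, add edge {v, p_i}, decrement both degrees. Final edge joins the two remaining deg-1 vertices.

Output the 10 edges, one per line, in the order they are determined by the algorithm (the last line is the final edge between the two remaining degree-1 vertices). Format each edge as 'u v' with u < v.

Initial degrees: {1:2, 2:1, 3:1, 4:1, 5:3, 6:3, 7:1, 8:3, 9:2, 10:1, 11:2}
Step 1: smallest deg-1 vertex = 2, p_1 = 8. Add edge {2,8}. Now deg[2]=0, deg[8]=2.
Step 2: smallest deg-1 vertex = 3, p_2 = 6. Add edge {3,6}. Now deg[3]=0, deg[6]=2.
Step 3: smallest deg-1 vertex = 4, p_3 = 6. Add edge {4,6}. Now deg[4]=0, deg[6]=1.
Step 4: smallest deg-1 vertex = 6, p_4 = 1. Add edge {1,6}. Now deg[6]=0, deg[1]=1.
Step 5: smallest deg-1 vertex = 1, p_5 = 5. Add edge {1,5}. Now deg[1]=0, deg[5]=2.
Step 6: smallest deg-1 vertex = 7, p_6 = 11. Add edge {7,11}. Now deg[7]=0, deg[11]=1.
Step 7: smallest deg-1 vertex = 10, p_7 = 8. Add edge {8,10}. Now deg[10]=0, deg[8]=1.
Step 8: smallest deg-1 vertex = 8, p_8 = 9. Add edge {8,9}. Now deg[8]=0, deg[9]=1.
Step 9: smallest deg-1 vertex = 9, p_9 = 5. Add edge {5,9}. Now deg[9]=0, deg[5]=1.
Final: two remaining deg-1 vertices are 5, 11. Add edge {5,11}.

Answer: 2 8
3 6
4 6
1 6
1 5
7 11
8 10
8 9
5 9
5 11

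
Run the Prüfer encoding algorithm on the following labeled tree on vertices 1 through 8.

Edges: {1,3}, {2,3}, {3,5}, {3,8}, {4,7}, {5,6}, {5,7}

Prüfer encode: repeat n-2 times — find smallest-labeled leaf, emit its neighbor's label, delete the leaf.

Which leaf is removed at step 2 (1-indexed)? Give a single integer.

Answer: 2

Derivation:
Step 1: current leaves = {1,2,4,6,8}. Remove leaf 1 (neighbor: 3).
Step 2: current leaves = {2,4,6,8}. Remove leaf 2 (neighbor: 3).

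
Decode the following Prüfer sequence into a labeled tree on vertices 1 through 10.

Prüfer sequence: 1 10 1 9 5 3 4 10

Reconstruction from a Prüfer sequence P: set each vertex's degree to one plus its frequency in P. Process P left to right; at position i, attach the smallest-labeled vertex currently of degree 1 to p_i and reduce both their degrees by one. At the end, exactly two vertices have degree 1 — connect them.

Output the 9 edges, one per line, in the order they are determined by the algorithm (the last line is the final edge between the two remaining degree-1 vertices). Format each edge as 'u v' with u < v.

Initial degrees: {1:3, 2:1, 3:2, 4:2, 5:2, 6:1, 7:1, 8:1, 9:2, 10:3}
Step 1: smallest deg-1 vertex = 2, p_1 = 1. Add edge {1,2}. Now deg[2]=0, deg[1]=2.
Step 2: smallest deg-1 vertex = 6, p_2 = 10. Add edge {6,10}. Now deg[6]=0, deg[10]=2.
Step 3: smallest deg-1 vertex = 7, p_3 = 1. Add edge {1,7}. Now deg[7]=0, deg[1]=1.
Step 4: smallest deg-1 vertex = 1, p_4 = 9. Add edge {1,9}. Now deg[1]=0, deg[9]=1.
Step 5: smallest deg-1 vertex = 8, p_5 = 5. Add edge {5,8}. Now deg[8]=0, deg[5]=1.
Step 6: smallest deg-1 vertex = 5, p_6 = 3. Add edge {3,5}. Now deg[5]=0, deg[3]=1.
Step 7: smallest deg-1 vertex = 3, p_7 = 4. Add edge {3,4}. Now deg[3]=0, deg[4]=1.
Step 8: smallest deg-1 vertex = 4, p_8 = 10. Add edge {4,10}. Now deg[4]=0, deg[10]=1.
Final: two remaining deg-1 vertices are 9, 10. Add edge {9,10}.

Answer: 1 2
6 10
1 7
1 9
5 8
3 5
3 4
4 10
9 10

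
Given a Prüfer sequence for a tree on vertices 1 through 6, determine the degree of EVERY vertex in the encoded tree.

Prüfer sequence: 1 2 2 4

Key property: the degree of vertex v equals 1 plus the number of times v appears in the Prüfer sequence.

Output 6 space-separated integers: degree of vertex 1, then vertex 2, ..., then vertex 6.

p_1 = 1: count[1] becomes 1
p_2 = 2: count[2] becomes 1
p_3 = 2: count[2] becomes 2
p_4 = 4: count[4] becomes 1
Degrees (1 + count): deg[1]=1+1=2, deg[2]=1+2=3, deg[3]=1+0=1, deg[4]=1+1=2, deg[5]=1+0=1, deg[6]=1+0=1

Answer: 2 3 1 2 1 1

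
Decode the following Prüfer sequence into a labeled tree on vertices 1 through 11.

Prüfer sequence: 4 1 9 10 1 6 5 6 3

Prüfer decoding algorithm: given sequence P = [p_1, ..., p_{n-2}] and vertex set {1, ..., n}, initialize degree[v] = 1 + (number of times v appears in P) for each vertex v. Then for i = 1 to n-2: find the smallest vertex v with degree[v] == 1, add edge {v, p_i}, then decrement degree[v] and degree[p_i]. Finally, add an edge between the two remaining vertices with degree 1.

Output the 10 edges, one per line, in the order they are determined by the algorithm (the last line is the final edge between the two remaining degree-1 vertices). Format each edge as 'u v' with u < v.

Initial degrees: {1:3, 2:1, 3:2, 4:2, 5:2, 6:3, 7:1, 8:1, 9:2, 10:2, 11:1}
Step 1: smallest deg-1 vertex = 2, p_1 = 4. Add edge {2,4}. Now deg[2]=0, deg[4]=1.
Step 2: smallest deg-1 vertex = 4, p_2 = 1. Add edge {1,4}. Now deg[4]=0, deg[1]=2.
Step 3: smallest deg-1 vertex = 7, p_3 = 9. Add edge {7,9}. Now deg[7]=0, deg[9]=1.
Step 4: smallest deg-1 vertex = 8, p_4 = 10. Add edge {8,10}. Now deg[8]=0, deg[10]=1.
Step 5: smallest deg-1 vertex = 9, p_5 = 1. Add edge {1,9}. Now deg[9]=0, deg[1]=1.
Step 6: smallest deg-1 vertex = 1, p_6 = 6. Add edge {1,6}. Now deg[1]=0, deg[6]=2.
Step 7: smallest deg-1 vertex = 10, p_7 = 5. Add edge {5,10}. Now deg[10]=0, deg[5]=1.
Step 8: smallest deg-1 vertex = 5, p_8 = 6. Add edge {5,6}. Now deg[5]=0, deg[6]=1.
Step 9: smallest deg-1 vertex = 6, p_9 = 3. Add edge {3,6}. Now deg[6]=0, deg[3]=1.
Final: two remaining deg-1 vertices are 3, 11. Add edge {3,11}.

Answer: 2 4
1 4
7 9
8 10
1 9
1 6
5 10
5 6
3 6
3 11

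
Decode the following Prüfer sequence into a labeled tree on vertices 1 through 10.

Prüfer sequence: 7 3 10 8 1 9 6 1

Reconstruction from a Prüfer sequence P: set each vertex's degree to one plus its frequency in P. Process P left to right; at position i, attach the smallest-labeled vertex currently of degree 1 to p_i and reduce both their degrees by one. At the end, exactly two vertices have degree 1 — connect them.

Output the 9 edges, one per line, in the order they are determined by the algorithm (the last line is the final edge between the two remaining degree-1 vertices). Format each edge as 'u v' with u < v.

Answer: 2 7
3 4
3 10
5 8
1 7
8 9
6 9
1 6
1 10

Derivation:
Initial degrees: {1:3, 2:1, 3:2, 4:1, 5:1, 6:2, 7:2, 8:2, 9:2, 10:2}
Step 1: smallest deg-1 vertex = 2, p_1 = 7. Add edge {2,7}. Now deg[2]=0, deg[7]=1.
Step 2: smallest deg-1 vertex = 4, p_2 = 3. Add edge {3,4}. Now deg[4]=0, deg[3]=1.
Step 3: smallest deg-1 vertex = 3, p_3 = 10. Add edge {3,10}. Now deg[3]=0, deg[10]=1.
Step 4: smallest deg-1 vertex = 5, p_4 = 8. Add edge {5,8}. Now deg[5]=0, deg[8]=1.
Step 5: smallest deg-1 vertex = 7, p_5 = 1. Add edge {1,7}. Now deg[7]=0, deg[1]=2.
Step 6: smallest deg-1 vertex = 8, p_6 = 9. Add edge {8,9}. Now deg[8]=0, deg[9]=1.
Step 7: smallest deg-1 vertex = 9, p_7 = 6. Add edge {6,9}. Now deg[9]=0, deg[6]=1.
Step 8: smallest deg-1 vertex = 6, p_8 = 1. Add edge {1,6}. Now deg[6]=0, deg[1]=1.
Final: two remaining deg-1 vertices are 1, 10. Add edge {1,10}.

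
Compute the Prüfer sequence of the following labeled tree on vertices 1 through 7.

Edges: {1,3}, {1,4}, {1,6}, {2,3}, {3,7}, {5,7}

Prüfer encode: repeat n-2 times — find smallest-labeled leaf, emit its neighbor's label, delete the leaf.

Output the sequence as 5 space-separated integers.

Answer: 3 1 7 1 3

Derivation:
Step 1: leaves = {2,4,5,6}. Remove smallest leaf 2, emit neighbor 3.
Step 2: leaves = {4,5,6}. Remove smallest leaf 4, emit neighbor 1.
Step 3: leaves = {5,6}. Remove smallest leaf 5, emit neighbor 7.
Step 4: leaves = {6,7}. Remove smallest leaf 6, emit neighbor 1.
Step 5: leaves = {1,7}. Remove smallest leaf 1, emit neighbor 3.
Done: 2 vertices remain (3, 7). Sequence = [3 1 7 1 3]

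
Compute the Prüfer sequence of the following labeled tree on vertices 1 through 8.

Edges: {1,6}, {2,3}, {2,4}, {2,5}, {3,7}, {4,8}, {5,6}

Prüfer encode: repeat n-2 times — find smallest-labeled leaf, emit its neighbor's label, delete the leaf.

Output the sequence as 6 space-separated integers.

Step 1: leaves = {1,7,8}. Remove smallest leaf 1, emit neighbor 6.
Step 2: leaves = {6,7,8}. Remove smallest leaf 6, emit neighbor 5.
Step 3: leaves = {5,7,8}. Remove smallest leaf 5, emit neighbor 2.
Step 4: leaves = {7,8}. Remove smallest leaf 7, emit neighbor 3.
Step 5: leaves = {3,8}. Remove smallest leaf 3, emit neighbor 2.
Step 6: leaves = {2,8}. Remove smallest leaf 2, emit neighbor 4.
Done: 2 vertices remain (4, 8). Sequence = [6 5 2 3 2 4]

Answer: 6 5 2 3 2 4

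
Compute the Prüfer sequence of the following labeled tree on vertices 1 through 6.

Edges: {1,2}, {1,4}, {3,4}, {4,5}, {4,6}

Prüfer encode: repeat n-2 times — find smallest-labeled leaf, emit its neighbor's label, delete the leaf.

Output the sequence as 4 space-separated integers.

Step 1: leaves = {2,3,5,6}. Remove smallest leaf 2, emit neighbor 1.
Step 2: leaves = {1,3,5,6}. Remove smallest leaf 1, emit neighbor 4.
Step 3: leaves = {3,5,6}. Remove smallest leaf 3, emit neighbor 4.
Step 4: leaves = {5,6}. Remove smallest leaf 5, emit neighbor 4.
Done: 2 vertices remain (4, 6). Sequence = [1 4 4 4]

Answer: 1 4 4 4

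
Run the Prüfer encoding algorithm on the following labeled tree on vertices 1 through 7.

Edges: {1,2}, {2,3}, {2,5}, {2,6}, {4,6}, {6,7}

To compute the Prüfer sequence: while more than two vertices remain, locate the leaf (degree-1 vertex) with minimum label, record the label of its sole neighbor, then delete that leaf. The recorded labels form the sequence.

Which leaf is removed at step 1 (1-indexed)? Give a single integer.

Step 1: current leaves = {1,3,4,5,7}. Remove leaf 1 (neighbor: 2).

Answer: 1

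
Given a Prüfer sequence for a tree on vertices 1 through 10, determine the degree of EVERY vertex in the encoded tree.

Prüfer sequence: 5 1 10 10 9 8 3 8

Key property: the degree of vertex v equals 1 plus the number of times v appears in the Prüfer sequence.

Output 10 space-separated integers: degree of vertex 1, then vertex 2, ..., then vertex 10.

Answer: 2 1 2 1 2 1 1 3 2 3

Derivation:
p_1 = 5: count[5] becomes 1
p_2 = 1: count[1] becomes 1
p_3 = 10: count[10] becomes 1
p_4 = 10: count[10] becomes 2
p_5 = 9: count[9] becomes 1
p_6 = 8: count[8] becomes 1
p_7 = 3: count[3] becomes 1
p_8 = 8: count[8] becomes 2
Degrees (1 + count): deg[1]=1+1=2, deg[2]=1+0=1, deg[3]=1+1=2, deg[4]=1+0=1, deg[5]=1+1=2, deg[6]=1+0=1, deg[7]=1+0=1, deg[8]=1+2=3, deg[9]=1+1=2, deg[10]=1+2=3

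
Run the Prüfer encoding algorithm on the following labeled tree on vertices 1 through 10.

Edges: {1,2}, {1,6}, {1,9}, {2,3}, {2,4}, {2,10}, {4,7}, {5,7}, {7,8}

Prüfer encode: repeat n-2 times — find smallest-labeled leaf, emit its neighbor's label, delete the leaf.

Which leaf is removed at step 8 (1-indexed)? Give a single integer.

Step 1: current leaves = {3,5,6,8,9,10}. Remove leaf 3 (neighbor: 2).
Step 2: current leaves = {5,6,8,9,10}. Remove leaf 5 (neighbor: 7).
Step 3: current leaves = {6,8,9,10}. Remove leaf 6 (neighbor: 1).
Step 4: current leaves = {8,9,10}. Remove leaf 8 (neighbor: 7).
Step 5: current leaves = {7,9,10}. Remove leaf 7 (neighbor: 4).
Step 6: current leaves = {4,9,10}. Remove leaf 4 (neighbor: 2).
Step 7: current leaves = {9,10}. Remove leaf 9 (neighbor: 1).
Step 8: current leaves = {1,10}. Remove leaf 1 (neighbor: 2).

Answer: 1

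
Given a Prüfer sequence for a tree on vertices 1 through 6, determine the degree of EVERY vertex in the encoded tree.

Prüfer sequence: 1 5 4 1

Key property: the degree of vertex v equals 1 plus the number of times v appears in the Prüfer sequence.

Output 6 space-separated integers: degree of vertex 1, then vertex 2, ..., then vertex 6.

p_1 = 1: count[1] becomes 1
p_2 = 5: count[5] becomes 1
p_3 = 4: count[4] becomes 1
p_4 = 1: count[1] becomes 2
Degrees (1 + count): deg[1]=1+2=3, deg[2]=1+0=1, deg[3]=1+0=1, deg[4]=1+1=2, deg[5]=1+1=2, deg[6]=1+0=1

Answer: 3 1 1 2 2 1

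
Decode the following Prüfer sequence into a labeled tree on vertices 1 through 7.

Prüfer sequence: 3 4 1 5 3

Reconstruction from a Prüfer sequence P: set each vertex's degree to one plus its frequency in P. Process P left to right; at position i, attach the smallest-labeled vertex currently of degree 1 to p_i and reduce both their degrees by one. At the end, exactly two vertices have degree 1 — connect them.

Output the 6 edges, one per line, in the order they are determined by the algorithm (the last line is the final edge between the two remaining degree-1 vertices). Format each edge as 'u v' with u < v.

Answer: 2 3
4 6
1 4
1 5
3 5
3 7

Derivation:
Initial degrees: {1:2, 2:1, 3:3, 4:2, 5:2, 6:1, 7:1}
Step 1: smallest deg-1 vertex = 2, p_1 = 3. Add edge {2,3}. Now deg[2]=0, deg[3]=2.
Step 2: smallest deg-1 vertex = 6, p_2 = 4. Add edge {4,6}. Now deg[6]=0, deg[4]=1.
Step 3: smallest deg-1 vertex = 4, p_3 = 1. Add edge {1,4}. Now deg[4]=0, deg[1]=1.
Step 4: smallest deg-1 vertex = 1, p_4 = 5. Add edge {1,5}. Now deg[1]=0, deg[5]=1.
Step 5: smallest deg-1 vertex = 5, p_5 = 3. Add edge {3,5}. Now deg[5]=0, deg[3]=1.
Final: two remaining deg-1 vertices are 3, 7. Add edge {3,7}.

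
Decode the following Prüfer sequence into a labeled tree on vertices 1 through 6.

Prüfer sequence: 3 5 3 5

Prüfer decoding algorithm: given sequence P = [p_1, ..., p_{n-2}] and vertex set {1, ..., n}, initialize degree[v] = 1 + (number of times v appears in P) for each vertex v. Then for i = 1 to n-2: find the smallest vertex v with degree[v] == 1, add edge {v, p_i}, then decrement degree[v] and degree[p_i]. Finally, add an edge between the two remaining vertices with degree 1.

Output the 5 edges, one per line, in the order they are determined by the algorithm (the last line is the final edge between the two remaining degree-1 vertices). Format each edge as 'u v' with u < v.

Answer: 1 3
2 5
3 4
3 5
5 6

Derivation:
Initial degrees: {1:1, 2:1, 3:3, 4:1, 5:3, 6:1}
Step 1: smallest deg-1 vertex = 1, p_1 = 3. Add edge {1,3}. Now deg[1]=0, deg[3]=2.
Step 2: smallest deg-1 vertex = 2, p_2 = 5. Add edge {2,5}. Now deg[2]=0, deg[5]=2.
Step 3: smallest deg-1 vertex = 4, p_3 = 3. Add edge {3,4}. Now deg[4]=0, deg[3]=1.
Step 4: smallest deg-1 vertex = 3, p_4 = 5. Add edge {3,5}. Now deg[3]=0, deg[5]=1.
Final: two remaining deg-1 vertices are 5, 6. Add edge {5,6}.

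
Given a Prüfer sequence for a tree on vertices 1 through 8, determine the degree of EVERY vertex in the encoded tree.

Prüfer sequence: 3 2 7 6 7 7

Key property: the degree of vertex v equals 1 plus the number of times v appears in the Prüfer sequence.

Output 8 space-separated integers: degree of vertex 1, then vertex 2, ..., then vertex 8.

Answer: 1 2 2 1 1 2 4 1

Derivation:
p_1 = 3: count[3] becomes 1
p_2 = 2: count[2] becomes 1
p_3 = 7: count[7] becomes 1
p_4 = 6: count[6] becomes 1
p_5 = 7: count[7] becomes 2
p_6 = 7: count[7] becomes 3
Degrees (1 + count): deg[1]=1+0=1, deg[2]=1+1=2, deg[3]=1+1=2, deg[4]=1+0=1, deg[5]=1+0=1, deg[6]=1+1=2, deg[7]=1+3=4, deg[8]=1+0=1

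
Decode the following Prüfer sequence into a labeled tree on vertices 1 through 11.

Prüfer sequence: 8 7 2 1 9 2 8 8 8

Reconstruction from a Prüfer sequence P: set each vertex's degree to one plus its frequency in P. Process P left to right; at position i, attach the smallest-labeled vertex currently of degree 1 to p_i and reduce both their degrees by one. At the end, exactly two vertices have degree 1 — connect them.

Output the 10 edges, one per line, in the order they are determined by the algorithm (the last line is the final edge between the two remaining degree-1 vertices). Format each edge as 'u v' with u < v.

Initial degrees: {1:2, 2:3, 3:1, 4:1, 5:1, 6:1, 7:2, 8:5, 9:2, 10:1, 11:1}
Step 1: smallest deg-1 vertex = 3, p_1 = 8. Add edge {3,8}. Now deg[3]=0, deg[8]=4.
Step 2: smallest deg-1 vertex = 4, p_2 = 7. Add edge {4,7}. Now deg[4]=0, deg[7]=1.
Step 3: smallest deg-1 vertex = 5, p_3 = 2. Add edge {2,5}. Now deg[5]=0, deg[2]=2.
Step 4: smallest deg-1 vertex = 6, p_4 = 1. Add edge {1,6}. Now deg[6]=0, deg[1]=1.
Step 5: smallest deg-1 vertex = 1, p_5 = 9. Add edge {1,9}. Now deg[1]=0, deg[9]=1.
Step 6: smallest deg-1 vertex = 7, p_6 = 2. Add edge {2,7}. Now deg[7]=0, deg[2]=1.
Step 7: smallest deg-1 vertex = 2, p_7 = 8. Add edge {2,8}. Now deg[2]=0, deg[8]=3.
Step 8: smallest deg-1 vertex = 9, p_8 = 8. Add edge {8,9}. Now deg[9]=0, deg[8]=2.
Step 9: smallest deg-1 vertex = 10, p_9 = 8. Add edge {8,10}. Now deg[10]=0, deg[8]=1.
Final: two remaining deg-1 vertices are 8, 11. Add edge {8,11}.

Answer: 3 8
4 7
2 5
1 6
1 9
2 7
2 8
8 9
8 10
8 11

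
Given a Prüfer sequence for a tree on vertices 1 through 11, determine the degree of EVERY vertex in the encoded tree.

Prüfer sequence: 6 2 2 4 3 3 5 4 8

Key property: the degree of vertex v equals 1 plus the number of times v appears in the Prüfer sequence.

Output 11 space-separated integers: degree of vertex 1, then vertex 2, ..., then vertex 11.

Answer: 1 3 3 3 2 2 1 2 1 1 1

Derivation:
p_1 = 6: count[6] becomes 1
p_2 = 2: count[2] becomes 1
p_3 = 2: count[2] becomes 2
p_4 = 4: count[4] becomes 1
p_5 = 3: count[3] becomes 1
p_6 = 3: count[3] becomes 2
p_7 = 5: count[5] becomes 1
p_8 = 4: count[4] becomes 2
p_9 = 8: count[8] becomes 1
Degrees (1 + count): deg[1]=1+0=1, deg[2]=1+2=3, deg[3]=1+2=3, deg[4]=1+2=3, deg[5]=1+1=2, deg[6]=1+1=2, deg[7]=1+0=1, deg[8]=1+1=2, deg[9]=1+0=1, deg[10]=1+0=1, deg[11]=1+0=1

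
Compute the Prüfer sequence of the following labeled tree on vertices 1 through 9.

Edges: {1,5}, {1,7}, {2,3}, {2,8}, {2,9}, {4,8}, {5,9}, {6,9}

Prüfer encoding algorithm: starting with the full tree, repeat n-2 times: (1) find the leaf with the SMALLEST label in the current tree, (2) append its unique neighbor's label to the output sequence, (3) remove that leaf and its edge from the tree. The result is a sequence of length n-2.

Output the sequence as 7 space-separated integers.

Step 1: leaves = {3,4,6,7}. Remove smallest leaf 3, emit neighbor 2.
Step 2: leaves = {4,6,7}. Remove smallest leaf 4, emit neighbor 8.
Step 3: leaves = {6,7,8}. Remove smallest leaf 6, emit neighbor 9.
Step 4: leaves = {7,8}. Remove smallest leaf 7, emit neighbor 1.
Step 5: leaves = {1,8}. Remove smallest leaf 1, emit neighbor 5.
Step 6: leaves = {5,8}. Remove smallest leaf 5, emit neighbor 9.
Step 7: leaves = {8,9}. Remove smallest leaf 8, emit neighbor 2.
Done: 2 vertices remain (2, 9). Sequence = [2 8 9 1 5 9 2]

Answer: 2 8 9 1 5 9 2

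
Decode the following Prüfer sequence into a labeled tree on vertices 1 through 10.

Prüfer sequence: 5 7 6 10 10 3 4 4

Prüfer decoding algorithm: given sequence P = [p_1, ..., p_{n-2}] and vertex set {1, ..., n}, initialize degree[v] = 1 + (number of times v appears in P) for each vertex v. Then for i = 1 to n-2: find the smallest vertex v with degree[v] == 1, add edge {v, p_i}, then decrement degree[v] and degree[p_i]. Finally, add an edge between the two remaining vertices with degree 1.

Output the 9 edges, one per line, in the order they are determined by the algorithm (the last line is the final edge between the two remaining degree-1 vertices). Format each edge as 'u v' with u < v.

Initial degrees: {1:1, 2:1, 3:2, 4:3, 5:2, 6:2, 7:2, 8:1, 9:1, 10:3}
Step 1: smallest deg-1 vertex = 1, p_1 = 5. Add edge {1,5}. Now deg[1]=0, deg[5]=1.
Step 2: smallest deg-1 vertex = 2, p_2 = 7. Add edge {2,7}. Now deg[2]=0, deg[7]=1.
Step 3: smallest deg-1 vertex = 5, p_3 = 6. Add edge {5,6}. Now deg[5]=0, deg[6]=1.
Step 4: smallest deg-1 vertex = 6, p_4 = 10. Add edge {6,10}. Now deg[6]=0, deg[10]=2.
Step 5: smallest deg-1 vertex = 7, p_5 = 10. Add edge {7,10}. Now deg[7]=0, deg[10]=1.
Step 6: smallest deg-1 vertex = 8, p_6 = 3. Add edge {3,8}. Now deg[8]=0, deg[3]=1.
Step 7: smallest deg-1 vertex = 3, p_7 = 4. Add edge {3,4}. Now deg[3]=0, deg[4]=2.
Step 8: smallest deg-1 vertex = 9, p_8 = 4. Add edge {4,9}. Now deg[9]=0, deg[4]=1.
Final: two remaining deg-1 vertices are 4, 10. Add edge {4,10}.

Answer: 1 5
2 7
5 6
6 10
7 10
3 8
3 4
4 9
4 10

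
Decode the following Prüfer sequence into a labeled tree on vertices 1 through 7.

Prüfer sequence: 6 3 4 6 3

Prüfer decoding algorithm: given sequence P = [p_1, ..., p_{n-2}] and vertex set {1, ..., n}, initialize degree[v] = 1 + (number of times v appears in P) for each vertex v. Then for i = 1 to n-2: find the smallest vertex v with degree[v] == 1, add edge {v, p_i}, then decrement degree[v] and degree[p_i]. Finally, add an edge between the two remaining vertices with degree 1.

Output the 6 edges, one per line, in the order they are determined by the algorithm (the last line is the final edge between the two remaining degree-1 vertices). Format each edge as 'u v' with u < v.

Answer: 1 6
2 3
4 5
4 6
3 6
3 7

Derivation:
Initial degrees: {1:1, 2:1, 3:3, 4:2, 5:1, 6:3, 7:1}
Step 1: smallest deg-1 vertex = 1, p_1 = 6. Add edge {1,6}. Now deg[1]=0, deg[6]=2.
Step 2: smallest deg-1 vertex = 2, p_2 = 3. Add edge {2,3}. Now deg[2]=0, deg[3]=2.
Step 3: smallest deg-1 vertex = 5, p_3 = 4. Add edge {4,5}. Now deg[5]=0, deg[4]=1.
Step 4: smallest deg-1 vertex = 4, p_4 = 6. Add edge {4,6}. Now deg[4]=0, deg[6]=1.
Step 5: smallest deg-1 vertex = 6, p_5 = 3. Add edge {3,6}. Now deg[6]=0, deg[3]=1.
Final: two remaining deg-1 vertices are 3, 7. Add edge {3,7}.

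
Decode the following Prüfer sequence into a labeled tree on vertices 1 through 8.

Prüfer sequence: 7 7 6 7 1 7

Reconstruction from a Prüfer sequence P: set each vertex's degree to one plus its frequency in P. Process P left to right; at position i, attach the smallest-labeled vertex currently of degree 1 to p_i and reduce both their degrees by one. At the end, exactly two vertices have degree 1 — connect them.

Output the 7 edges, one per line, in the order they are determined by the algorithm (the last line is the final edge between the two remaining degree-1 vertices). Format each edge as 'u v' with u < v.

Answer: 2 7
3 7
4 6
5 7
1 6
1 7
7 8

Derivation:
Initial degrees: {1:2, 2:1, 3:1, 4:1, 5:1, 6:2, 7:5, 8:1}
Step 1: smallest deg-1 vertex = 2, p_1 = 7. Add edge {2,7}. Now deg[2]=0, deg[7]=4.
Step 2: smallest deg-1 vertex = 3, p_2 = 7. Add edge {3,7}. Now deg[3]=0, deg[7]=3.
Step 3: smallest deg-1 vertex = 4, p_3 = 6. Add edge {4,6}. Now deg[4]=0, deg[6]=1.
Step 4: smallest deg-1 vertex = 5, p_4 = 7. Add edge {5,7}. Now deg[5]=0, deg[7]=2.
Step 5: smallest deg-1 vertex = 6, p_5 = 1. Add edge {1,6}. Now deg[6]=0, deg[1]=1.
Step 6: smallest deg-1 vertex = 1, p_6 = 7. Add edge {1,7}. Now deg[1]=0, deg[7]=1.
Final: two remaining deg-1 vertices are 7, 8. Add edge {7,8}.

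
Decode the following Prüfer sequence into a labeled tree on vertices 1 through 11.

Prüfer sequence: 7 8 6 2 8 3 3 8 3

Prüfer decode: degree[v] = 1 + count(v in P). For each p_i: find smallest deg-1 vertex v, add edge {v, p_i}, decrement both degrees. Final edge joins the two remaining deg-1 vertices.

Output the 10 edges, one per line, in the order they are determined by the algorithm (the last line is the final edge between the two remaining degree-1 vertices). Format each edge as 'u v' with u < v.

Answer: 1 7
4 8
5 6
2 6
2 8
3 7
3 9
8 10
3 8
3 11

Derivation:
Initial degrees: {1:1, 2:2, 3:4, 4:1, 5:1, 6:2, 7:2, 8:4, 9:1, 10:1, 11:1}
Step 1: smallest deg-1 vertex = 1, p_1 = 7. Add edge {1,7}. Now deg[1]=0, deg[7]=1.
Step 2: smallest deg-1 vertex = 4, p_2 = 8. Add edge {4,8}. Now deg[4]=0, deg[8]=3.
Step 3: smallest deg-1 vertex = 5, p_3 = 6. Add edge {5,6}. Now deg[5]=0, deg[6]=1.
Step 4: smallest deg-1 vertex = 6, p_4 = 2. Add edge {2,6}. Now deg[6]=0, deg[2]=1.
Step 5: smallest deg-1 vertex = 2, p_5 = 8. Add edge {2,8}. Now deg[2]=0, deg[8]=2.
Step 6: smallest deg-1 vertex = 7, p_6 = 3. Add edge {3,7}. Now deg[7]=0, deg[3]=3.
Step 7: smallest deg-1 vertex = 9, p_7 = 3. Add edge {3,9}. Now deg[9]=0, deg[3]=2.
Step 8: smallest deg-1 vertex = 10, p_8 = 8. Add edge {8,10}. Now deg[10]=0, deg[8]=1.
Step 9: smallest deg-1 vertex = 8, p_9 = 3. Add edge {3,8}. Now deg[8]=0, deg[3]=1.
Final: two remaining deg-1 vertices are 3, 11. Add edge {3,11}.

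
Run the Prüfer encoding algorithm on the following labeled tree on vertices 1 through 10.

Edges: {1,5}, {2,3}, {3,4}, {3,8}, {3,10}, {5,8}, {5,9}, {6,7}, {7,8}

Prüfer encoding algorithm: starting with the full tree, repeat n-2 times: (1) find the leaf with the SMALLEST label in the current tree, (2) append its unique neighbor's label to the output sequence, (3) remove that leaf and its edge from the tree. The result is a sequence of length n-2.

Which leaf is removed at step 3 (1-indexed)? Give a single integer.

Step 1: current leaves = {1,2,4,6,9,10}. Remove leaf 1 (neighbor: 5).
Step 2: current leaves = {2,4,6,9,10}. Remove leaf 2 (neighbor: 3).
Step 3: current leaves = {4,6,9,10}. Remove leaf 4 (neighbor: 3).

Answer: 4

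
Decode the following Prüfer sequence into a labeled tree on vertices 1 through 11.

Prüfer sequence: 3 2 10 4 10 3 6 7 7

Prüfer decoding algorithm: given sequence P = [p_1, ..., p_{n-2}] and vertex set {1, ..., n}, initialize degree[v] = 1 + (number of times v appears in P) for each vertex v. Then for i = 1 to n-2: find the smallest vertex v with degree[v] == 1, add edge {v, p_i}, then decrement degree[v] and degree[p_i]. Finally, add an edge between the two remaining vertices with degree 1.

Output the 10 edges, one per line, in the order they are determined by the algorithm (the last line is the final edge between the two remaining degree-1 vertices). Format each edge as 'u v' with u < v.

Answer: 1 3
2 5
2 10
4 8
4 10
3 9
3 6
6 7
7 10
7 11

Derivation:
Initial degrees: {1:1, 2:2, 3:3, 4:2, 5:1, 6:2, 7:3, 8:1, 9:1, 10:3, 11:1}
Step 1: smallest deg-1 vertex = 1, p_1 = 3. Add edge {1,3}. Now deg[1]=0, deg[3]=2.
Step 2: smallest deg-1 vertex = 5, p_2 = 2. Add edge {2,5}. Now deg[5]=0, deg[2]=1.
Step 3: smallest deg-1 vertex = 2, p_3 = 10. Add edge {2,10}. Now deg[2]=0, deg[10]=2.
Step 4: smallest deg-1 vertex = 8, p_4 = 4. Add edge {4,8}. Now deg[8]=0, deg[4]=1.
Step 5: smallest deg-1 vertex = 4, p_5 = 10. Add edge {4,10}. Now deg[4]=0, deg[10]=1.
Step 6: smallest deg-1 vertex = 9, p_6 = 3. Add edge {3,9}. Now deg[9]=0, deg[3]=1.
Step 7: smallest deg-1 vertex = 3, p_7 = 6. Add edge {3,6}. Now deg[3]=0, deg[6]=1.
Step 8: smallest deg-1 vertex = 6, p_8 = 7. Add edge {6,7}. Now deg[6]=0, deg[7]=2.
Step 9: smallest deg-1 vertex = 10, p_9 = 7. Add edge {7,10}. Now deg[10]=0, deg[7]=1.
Final: two remaining deg-1 vertices are 7, 11. Add edge {7,11}.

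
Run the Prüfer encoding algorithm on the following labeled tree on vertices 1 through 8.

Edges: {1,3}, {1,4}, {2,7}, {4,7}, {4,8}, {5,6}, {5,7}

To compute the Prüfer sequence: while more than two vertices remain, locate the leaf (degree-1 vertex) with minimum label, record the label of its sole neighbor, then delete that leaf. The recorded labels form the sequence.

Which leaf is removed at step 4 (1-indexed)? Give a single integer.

Step 1: current leaves = {2,3,6,8}. Remove leaf 2 (neighbor: 7).
Step 2: current leaves = {3,6,8}. Remove leaf 3 (neighbor: 1).
Step 3: current leaves = {1,6,8}. Remove leaf 1 (neighbor: 4).
Step 4: current leaves = {6,8}. Remove leaf 6 (neighbor: 5).

Answer: 6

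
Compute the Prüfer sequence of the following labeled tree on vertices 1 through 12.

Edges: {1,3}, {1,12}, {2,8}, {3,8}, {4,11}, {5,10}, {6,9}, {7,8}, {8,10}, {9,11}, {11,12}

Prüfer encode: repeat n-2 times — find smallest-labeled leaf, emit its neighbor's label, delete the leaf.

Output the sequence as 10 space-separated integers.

Answer: 8 11 10 9 8 11 8 3 1 12

Derivation:
Step 1: leaves = {2,4,5,6,7}. Remove smallest leaf 2, emit neighbor 8.
Step 2: leaves = {4,5,6,7}. Remove smallest leaf 4, emit neighbor 11.
Step 3: leaves = {5,6,7}. Remove smallest leaf 5, emit neighbor 10.
Step 4: leaves = {6,7,10}. Remove smallest leaf 6, emit neighbor 9.
Step 5: leaves = {7,9,10}. Remove smallest leaf 7, emit neighbor 8.
Step 6: leaves = {9,10}. Remove smallest leaf 9, emit neighbor 11.
Step 7: leaves = {10,11}. Remove smallest leaf 10, emit neighbor 8.
Step 8: leaves = {8,11}. Remove smallest leaf 8, emit neighbor 3.
Step 9: leaves = {3,11}. Remove smallest leaf 3, emit neighbor 1.
Step 10: leaves = {1,11}. Remove smallest leaf 1, emit neighbor 12.
Done: 2 vertices remain (11, 12). Sequence = [8 11 10 9 8 11 8 3 1 12]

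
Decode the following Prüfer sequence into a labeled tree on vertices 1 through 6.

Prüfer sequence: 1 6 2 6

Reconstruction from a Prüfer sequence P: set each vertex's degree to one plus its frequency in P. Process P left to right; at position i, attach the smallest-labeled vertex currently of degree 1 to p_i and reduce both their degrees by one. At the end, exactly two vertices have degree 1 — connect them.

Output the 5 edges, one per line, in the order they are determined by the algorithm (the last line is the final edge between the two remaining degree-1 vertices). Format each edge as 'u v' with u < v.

Answer: 1 3
1 6
2 4
2 6
5 6

Derivation:
Initial degrees: {1:2, 2:2, 3:1, 4:1, 5:1, 6:3}
Step 1: smallest deg-1 vertex = 3, p_1 = 1. Add edge {1,3}. Now deg[3]=0, deg[1]=1.
Step 2: smallest deg-1 vertex = 1, p_2 = 6. Add edge {1,6}. Now deg[1]=0, deg[6]=2.
Step 3: smallest deg-1 vertex = 4, p_3 = 2. Add edge {2,4}. Now deg[4]=0, deg[2]=1.
Step 4: smallest deg-1 vertex = 2, p_4 = 6. Add edge {2,6}. Now deg[2]=0, deg[6]=1.
Final: two remaining deg-1 vertices are 5, 6. Add edge {5,6}.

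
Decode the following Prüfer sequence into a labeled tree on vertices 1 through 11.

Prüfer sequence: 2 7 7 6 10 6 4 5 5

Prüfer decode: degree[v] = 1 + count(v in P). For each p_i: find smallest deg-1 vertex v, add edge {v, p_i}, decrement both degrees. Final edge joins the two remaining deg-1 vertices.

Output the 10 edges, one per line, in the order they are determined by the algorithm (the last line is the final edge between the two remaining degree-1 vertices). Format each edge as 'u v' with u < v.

Answer: 1 2
2 7
3 7
6 7
8 10
6 9
4 6
4 5
5 10
5 11

Derivation:
Initial degrees: {1:1, 2:2, 3:1, 4:2, 5:3, 6:3, 7:3, 8:1, 9:1, 10:2, 11:1}
Step 1: smallest deg-1 vertex = 1, p_1 = 2. Add edge {1,2}. Now deg[1]=0, deg[2]=1.
Step 2: smallest deg-1 vertex = 2, p_2 = 7. Add edge {2,7}. Now deg[2]=0, deg[7]=2.
Step 3: smallest deg-1 vertex = 3, p_3 = 7. Add edge {3,7}. Now deg[3]=0, deg[7]=1.
Step 4: smallest deg-1 vertex = 7, p_4 = 6. Add edge {6,7}. Now deg[7]=0, deg[6]=2.
Step 5: smallest deg-1 vertex = 8, p_5 = 10. Add edge {8,10}. Now deg[8]=0, deg[10]=1.
Step 6: smallest deg-1 vertex = 9, p_6 = 6. Add edge {6,9}. Now deg[9]=0, deg[6]=1.
Step 7: smallest deg-1 vertex = 6, p_7 = 4. Add edge {4,6}. Now deg[6]=0, deg[4]=1.
Step 8: smallest deg-1 vertex = 4, p_8 = 5. Add edge {4,5}. Now deg[4]=0, deg[5]=2.
Step 9: smallest deg-1 vertex = 10, p_9 = 5. Add edge {5,10}. Now deg[10]=0, deg[5]=1.
Final: two remaining deg-1 vertices are 5, 11. Add edge {5,11}.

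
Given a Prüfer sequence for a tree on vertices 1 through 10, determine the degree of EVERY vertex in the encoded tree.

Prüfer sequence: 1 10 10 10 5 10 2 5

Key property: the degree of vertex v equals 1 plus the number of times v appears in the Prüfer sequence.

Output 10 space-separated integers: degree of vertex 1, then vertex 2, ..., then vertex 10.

Answer: 2 2 1 1 3 1 1 1 1 5

Derivation:
p_1 = 1: count[1] becomes 1
p_2 = 10: count[10] becomes 1
p_3 = 10: count[10] becomes 2
p_4 = 10: count[10] becomes 3
p_5 = 5: count[5] becomes 1
p_6 = 10: count[10] becomes 4
p_7 = 2: count[2] becomes 1
p_8 = 5: count[5] becomes 2
Degrees (1 + count): deg[1]=1+1=2, deg[2]=1+1=2, deg[3]=1+0=1, deg[4]=1+0=1, deg[5]=1+2=3, deg[6]=1+0=1, deg[7]=1+0=1, deg[8]=1+0=1, deg[9]=1+0=1, deg[10]=1+4=5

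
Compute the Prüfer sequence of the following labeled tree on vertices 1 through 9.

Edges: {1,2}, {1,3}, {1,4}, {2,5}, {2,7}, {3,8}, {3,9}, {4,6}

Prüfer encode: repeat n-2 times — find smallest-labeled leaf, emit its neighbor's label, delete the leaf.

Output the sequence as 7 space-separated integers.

Answer: 2 4 1 2 1 3 3

Derivation:
Step 1: leaves = {5,6,7,8,9}. Remove smallest leaf 5, emit neighbor 2.
Step 2: leaves = {6,7,8,9}. Remove smallest leaf 6, emit neighbor 4.
Step 3: leaves = {4,7,8,9}. Remove smallest leaf 4, emit neighbor 1.
Step 4: leaves = {7,8,9}. Remove smallest leaf 7, emit neighbor 2.
Step 5: leaves = {2,8,9}. Remove smallest leaf 2, emit neighbor 1.
Step 6: leaves = {1,8,9}. Remove smallest leaf 1, emit neighbor 3.
Step 7: leaves = {8,9}. Remove smallest leaf 8, emit neighbor 3.
Done: 2 vertices remain (3, 9). Sequence = [2 4 1 2 1 3 3]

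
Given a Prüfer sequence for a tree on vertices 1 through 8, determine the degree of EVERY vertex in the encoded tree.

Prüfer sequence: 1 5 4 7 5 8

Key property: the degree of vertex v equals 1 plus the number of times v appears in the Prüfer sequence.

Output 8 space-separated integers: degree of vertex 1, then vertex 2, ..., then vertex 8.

Answer: 2 1 1 2 3 1 2 2

Derivation:
p_1 = 1: count[1] becomes 1
p_2 = 5: count[5] becomes 1
p_3 = 4: count[4] becomes 1
p_4 = 7: count[7] becomes 1
p_5 = 5: count[5] becomes 2
p_6 = 8: count[8] becomes 1
Degrees (1 + count): deg[1]=1+1=2, deg[2]=1+0=1, deg[3]=1+0=1, deg[4]=1+1=2, deg[5]=1+2=3, deg[6]=1+0=1, deg[7]=1+1=2, deg[8]=1+1=2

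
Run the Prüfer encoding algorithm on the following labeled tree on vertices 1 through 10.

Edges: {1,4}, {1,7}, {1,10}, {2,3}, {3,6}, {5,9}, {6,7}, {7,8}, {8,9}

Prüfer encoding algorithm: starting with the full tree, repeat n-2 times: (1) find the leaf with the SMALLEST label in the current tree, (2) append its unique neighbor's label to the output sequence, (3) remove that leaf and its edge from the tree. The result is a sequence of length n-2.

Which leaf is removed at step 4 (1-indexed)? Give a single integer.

Step 1: current leaves = {2,4,5,10}. Remove leaf 2 (neighbor: 3).
Step 2: current leaves = {3,4,5,10}. Remove leaf 3 (neighbor: 6).
Step 3: current leaves = {4,5,6,10}. Remove leaf 4 (neighbor: 1).
Step 4: current leaves = {5,6,10}. Remove leaf 5 (neighbor: 9).

Answer: 5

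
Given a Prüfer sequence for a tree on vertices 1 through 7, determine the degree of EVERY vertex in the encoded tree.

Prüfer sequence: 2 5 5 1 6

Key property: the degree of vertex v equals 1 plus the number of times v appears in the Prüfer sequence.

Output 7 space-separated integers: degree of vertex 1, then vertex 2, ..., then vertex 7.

p_1 = 2: count[2] becomes 1
p_2 = 5: count[5] becomes 1
p_3 = 5: count[5] becomes 2
p_4 = 1: count[1] becomes 1
p_5 = 6: count[6] becomes 1
Degrees (1 + count): deg[1]=1+1=2, deg[2]=1+1=2, deg[3]=1+0=1, deg[4]=1+0=1, deg[5]=1+2=3, deg[6]=1+1=2, deg[7]=1+0=1

Answer: 2 2 1 1 3 2 1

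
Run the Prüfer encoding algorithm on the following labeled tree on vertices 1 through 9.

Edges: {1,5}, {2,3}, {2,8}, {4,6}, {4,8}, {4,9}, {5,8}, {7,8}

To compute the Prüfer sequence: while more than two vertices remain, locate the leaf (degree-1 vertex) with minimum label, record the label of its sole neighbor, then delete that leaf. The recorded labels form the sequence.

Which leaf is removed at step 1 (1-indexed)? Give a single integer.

Answer: 1

Derivation:
Step 1: current leaves = {1,3,6,7,9}. Remove leaf 1 (neighbor: 5).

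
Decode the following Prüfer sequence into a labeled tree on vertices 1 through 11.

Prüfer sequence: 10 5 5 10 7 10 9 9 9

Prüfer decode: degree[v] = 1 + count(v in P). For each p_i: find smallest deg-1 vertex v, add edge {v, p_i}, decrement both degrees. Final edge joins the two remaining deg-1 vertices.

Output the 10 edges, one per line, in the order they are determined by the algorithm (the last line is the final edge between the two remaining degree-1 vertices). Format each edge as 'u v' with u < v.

Initial degrees: {1:1, 2:1, 3:1, 4:1, 5:3, 6:1, 7:2, 8:1, 9:4, 10:4, 11:1}
Step 1: smallest deg-1 vertex = 1, p_1 = 10. Add edge {1,10}. Now deg[1]=0, deg[10]=3.
Step 2: smallest deg-1 vertex = 2, p_2 = 5. Add edge {2,5}. Now deg[2]=0, deg[5]=2.
Step 3: smallest deg-1 vertex = 3, p_3 = 5. Add edge {3,5}. Now deg[3]=0, deg[5]=1.
Step 4: smallest deg-1 vertex = 4, p_4 = 10. Add edge {4,10}. Now deg[4]=0, deg[10]=2.
Step 5: smallest deg-1 vertex = 5, p_5 = 7. Add edge {5,7}. Now deg[5]=0, deg[7]=1.
Step 6: smallest deg-1 vertex = 6, p_6 = 10. Add edge {6,10}. Now deg[6]=0, deg[10]=1.
Step 7: smallest deg-1 vertex = 7, p_7 = 9. Add edge {7,9}. Now deg[7]=0, deg[9]=3.
Step 8: smallest deg-1 vertex = 8, p_8 = 9. Add edge {8,9}. Now deg[8]=0, deg[9]=2.
Step 9: smallest deg-1 vertex = 10, p_9 = 9. Add edge {9,10}. Now deg[10]=0, deg[9]=1.
Final: two remaining deg-1 vertices are 9, 11. Add edge {9,11}.

Answer: 1 10
2 5
3 5
4 10
5 7
6 10
7 9
8 9
9 10
9 11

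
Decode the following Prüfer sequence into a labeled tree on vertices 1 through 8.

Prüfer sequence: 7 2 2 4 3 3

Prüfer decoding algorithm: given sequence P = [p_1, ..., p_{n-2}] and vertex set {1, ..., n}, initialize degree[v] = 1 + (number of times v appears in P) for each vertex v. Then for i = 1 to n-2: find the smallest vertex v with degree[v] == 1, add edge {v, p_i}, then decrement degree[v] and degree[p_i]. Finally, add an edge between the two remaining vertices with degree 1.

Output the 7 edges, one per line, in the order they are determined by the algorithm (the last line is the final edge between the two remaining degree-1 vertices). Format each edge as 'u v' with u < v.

Answer: 1 7
2 5
2 6
2 4
3 4
3 7
3 8

Derivation:
Initial degrees: {1:1, 2:3, 3:3, 4:2, 5:1, 6:1, 7:2, 8:1}
Step 1: smallest deg-1 vertex = 1, p_1 = 7. Add edge {1,7}. Now deg[1]=0, deg[7]=1.
Step 2: smallest deg-1 vertex = 5, p_2 = 2. Add edge {2,5}. Now deg[5]=0, deg[2]=2.
Step 3: smallest deg-1 vertex = 6, p_3 = 2. Add edge {2,6}. Now deg[6]=0, deg[2]=1.
Step 4: smallest deg-1 vertex = 2, p_4 = 4. Add edge {2,4}. Now deg[2]=0, deg[4]=1.
Step 5: smallest deg-1 vertex = 4, p_5 = 3. Add edge {3,4}. Now deg[4]=0, deg[3]=2.
Step 6: smallest deg-1 vertex = 7, p_6 = 3. Add edge {3,7}. Now deg[7]=0, deg[3]=1.
Final: two remaining deg-1 vertices are 3, 8. Add edge {3,8}.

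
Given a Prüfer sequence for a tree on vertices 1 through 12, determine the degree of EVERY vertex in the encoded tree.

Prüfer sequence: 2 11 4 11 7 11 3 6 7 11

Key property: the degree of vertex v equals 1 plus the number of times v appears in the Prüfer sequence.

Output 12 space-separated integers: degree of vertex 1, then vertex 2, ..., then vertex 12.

Answer: 1 2 2 2 1 2 3 1 1 1 5 1

Derivation:
p_1 = 2: count[2] becomes 1
p_2 = 11: count[11] becomes 1
p_3 = 4: count[4] becomes 1
p_4 = 11: count[11] becomes 2
p_5 = 7: count[7] becomes 1
p_6 = 11: count[11] becomes 3
p_7 = 3: count[3] becomes 1
p_8 = 6: count[6] becomes 1
p_9 = 7: count[7] becomes 2
p_10 = 11: count[11] becomes 4
Degrees (1 + count): deg[1]=1+0=1, deg[2]=1+1=2, deg[3]=1+1=2, deg[4]=1+1=2, deg[5]=1+0=1, deg[6]=1+1=2, deg[7]=1+2=3, deg[8]=1+0=1, deg[9]=1+0=1, deg[10]=1+0=1, deg[11]=1+4=5, deg[12]=1+0=1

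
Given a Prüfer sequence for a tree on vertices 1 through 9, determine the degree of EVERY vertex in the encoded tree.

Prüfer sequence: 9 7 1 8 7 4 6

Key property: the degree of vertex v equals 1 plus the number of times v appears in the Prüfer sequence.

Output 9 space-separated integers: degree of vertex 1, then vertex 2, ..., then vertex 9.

Answer: 2 1 1 2 1 2 3 2 2

Derivation:
p_1 = 9: count[9] becomes 1
p_2 = 7: count[7] becomes 1
p_3 = 1: count[1] becomes 1
p_4 = 8: count[8] becomes 1
p_5 = 7: count[7] becomes 2
p_6 = 4: count[4] becomes 1
p_7 = 6: count[6] becomes 1
Degrees (1 + count): deg[1]=1+1=2, deg[2]=1+0=1, deg[3]=1+0=1, deg[4]=1+1=2, deg[5]=1+0=1, deg[6]=1+1=2, deg[7]=1+2=3, deg[8]=1+1=2, deg[9]=1+1=2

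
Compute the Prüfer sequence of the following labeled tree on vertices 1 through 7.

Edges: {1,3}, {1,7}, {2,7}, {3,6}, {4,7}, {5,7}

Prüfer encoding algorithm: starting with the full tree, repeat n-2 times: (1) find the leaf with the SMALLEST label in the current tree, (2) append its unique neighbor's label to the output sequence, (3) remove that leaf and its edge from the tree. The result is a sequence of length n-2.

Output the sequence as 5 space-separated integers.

Step 1: leaves = {2,4,5,6}. Remove smallest leaf 2, emit neighbor 7.
Step 2: leaves = {4,5,6}. Remove smallest leaf 4, emit neighbor 7.
Step 3: leaves = {5,6}. Remove smallest leaf 5, emit neighbor 7.
Step 4: leaves = {6,7}. Remove smallest leaf 6, emit neighbor 3.
Step 5: leaves = {3,7}. Remove smallest leaf 3, emit neighbor 1.
Done: 2 vertices remain (1, 7). Sequence = [7 7 7 3 1]

Answer: 7 7 7 3 1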